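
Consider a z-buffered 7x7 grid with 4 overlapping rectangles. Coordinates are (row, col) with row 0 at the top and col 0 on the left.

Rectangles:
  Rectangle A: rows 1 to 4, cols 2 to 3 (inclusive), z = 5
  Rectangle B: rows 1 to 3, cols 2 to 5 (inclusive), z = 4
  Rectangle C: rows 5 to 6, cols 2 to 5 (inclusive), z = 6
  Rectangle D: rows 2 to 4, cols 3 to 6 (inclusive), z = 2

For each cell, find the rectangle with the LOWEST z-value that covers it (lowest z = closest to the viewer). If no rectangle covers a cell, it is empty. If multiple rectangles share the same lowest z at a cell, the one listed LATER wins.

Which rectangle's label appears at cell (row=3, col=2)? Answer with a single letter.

Answer: B

Derivation:
Check cell (3,2):
  A: rows 1-4 cols 2-3 z=5 -> covers; best now A (z=5)
  B: rows 1-3 cols 2-5 z=4 -> covers; best now B (z=4)
  C: rows 5-6 cols 2-5 -> outside (row miss)
  D: rows 2-4 cols 3-6 -> outside (col miss)
Winner: B at z=4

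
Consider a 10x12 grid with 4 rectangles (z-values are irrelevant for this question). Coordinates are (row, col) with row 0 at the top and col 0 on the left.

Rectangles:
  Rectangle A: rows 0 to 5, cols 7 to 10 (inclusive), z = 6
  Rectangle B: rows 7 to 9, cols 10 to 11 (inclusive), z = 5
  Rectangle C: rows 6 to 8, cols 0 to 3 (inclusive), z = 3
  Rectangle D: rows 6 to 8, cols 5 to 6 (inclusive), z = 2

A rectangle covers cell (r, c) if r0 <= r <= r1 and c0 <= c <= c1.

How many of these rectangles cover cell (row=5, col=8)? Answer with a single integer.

Check cell (5,8):
  A: rows 0-5 cols 7-10 -> covers
  B: rows 7-9 cols 10-11 -> outside (row miss)
  C: rows 6-8 cols 0-3 -> outside (row miss)
  D: rows 6-8 cols 5-6 -> outside (row miss)
Count covering = 1

Answer: 1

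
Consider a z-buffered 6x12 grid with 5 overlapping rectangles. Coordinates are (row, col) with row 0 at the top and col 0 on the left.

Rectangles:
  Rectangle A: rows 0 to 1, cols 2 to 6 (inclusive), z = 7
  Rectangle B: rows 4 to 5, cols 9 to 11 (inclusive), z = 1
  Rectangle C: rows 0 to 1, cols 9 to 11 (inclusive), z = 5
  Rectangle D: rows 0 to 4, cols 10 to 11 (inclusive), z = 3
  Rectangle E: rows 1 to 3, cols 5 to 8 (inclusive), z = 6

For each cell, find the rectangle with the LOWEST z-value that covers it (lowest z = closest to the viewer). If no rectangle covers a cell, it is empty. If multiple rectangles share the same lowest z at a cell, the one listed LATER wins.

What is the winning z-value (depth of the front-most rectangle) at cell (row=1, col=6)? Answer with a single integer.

Check cell (1,6):
  A: rows 0-1 cols 2-6 z=7 -> covers; best now A (z=7)
  B: rows 4-5 cols 9-11 -> outside (row miss)
  C: rows 0-1 cols 9-11 -> outside (col miss)
  D: rows 0-4 cols 10-11 -> outside (col miss)
  E: rows 1-3 cols 5-8 z=6 -> covers; best now E (z=6)
Winner: E at z=6

Answer: 6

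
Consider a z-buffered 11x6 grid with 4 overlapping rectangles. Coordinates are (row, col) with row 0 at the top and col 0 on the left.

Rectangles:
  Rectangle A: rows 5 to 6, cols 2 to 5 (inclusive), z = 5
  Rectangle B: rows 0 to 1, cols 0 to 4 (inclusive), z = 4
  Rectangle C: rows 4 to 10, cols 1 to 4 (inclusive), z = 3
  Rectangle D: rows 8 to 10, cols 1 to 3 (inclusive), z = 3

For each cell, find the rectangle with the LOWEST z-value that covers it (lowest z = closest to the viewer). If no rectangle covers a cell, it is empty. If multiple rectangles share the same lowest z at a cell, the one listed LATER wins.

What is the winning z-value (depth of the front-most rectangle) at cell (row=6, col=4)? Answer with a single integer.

Check cell (6,4):
  A: rows 5-6 cols 2-5 z=5 -> covers; best now A (z=5)
  B: rows 0-1 cols 0-4 -> outside (row miss)
  C: rows 4-10 cols 1-4 z=3 -> covers; best now C (z=3)
  D: rows 8-10 cols 1-3 -> outside (row miss)
Winner: C at z=3

Answer: 3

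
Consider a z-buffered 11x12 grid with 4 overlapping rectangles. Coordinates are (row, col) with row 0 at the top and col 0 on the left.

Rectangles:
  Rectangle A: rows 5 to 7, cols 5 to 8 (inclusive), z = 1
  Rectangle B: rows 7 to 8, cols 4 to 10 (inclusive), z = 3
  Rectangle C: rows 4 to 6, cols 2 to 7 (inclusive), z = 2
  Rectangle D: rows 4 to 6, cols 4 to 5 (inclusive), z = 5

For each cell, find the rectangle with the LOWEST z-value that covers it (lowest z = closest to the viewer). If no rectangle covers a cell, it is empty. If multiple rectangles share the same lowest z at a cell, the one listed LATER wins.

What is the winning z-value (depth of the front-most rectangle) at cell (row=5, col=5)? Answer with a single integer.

Check cell (5,5):
  A: rows 5-7 cols 5-8 z=1 -> covers; best now A (z=1)
  B: rows 7-8 cols 4-10 -> outside (row miss)
  C: rows 4-6 cols 2-7 z=2 -> covers; best now A (z=1)
  D: rows 4-6 cols 4-5 z=5 -> covers; best now A (z=1)
Winner: A at z=1

Answer: 1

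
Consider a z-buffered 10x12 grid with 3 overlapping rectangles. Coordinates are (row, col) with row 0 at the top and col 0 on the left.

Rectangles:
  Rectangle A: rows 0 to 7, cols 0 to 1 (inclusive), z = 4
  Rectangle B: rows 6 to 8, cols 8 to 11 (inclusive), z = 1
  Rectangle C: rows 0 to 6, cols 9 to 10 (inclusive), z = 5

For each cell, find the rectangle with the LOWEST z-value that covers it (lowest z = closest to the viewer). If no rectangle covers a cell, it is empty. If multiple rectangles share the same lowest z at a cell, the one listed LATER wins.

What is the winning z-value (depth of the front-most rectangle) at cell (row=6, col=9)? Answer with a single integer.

Answer: 1

Derivation:
Check cell (6,9):
  A: rows 0-7 cols 0-1 -> outside (col miss)
  B: rows 6-8 cols 8-11 z=1 -> covers; best now B (z=1)
  C: rows 0-6 cols 9-10 z=5 -> covers; best now B (z=1)
Winner: B at z=1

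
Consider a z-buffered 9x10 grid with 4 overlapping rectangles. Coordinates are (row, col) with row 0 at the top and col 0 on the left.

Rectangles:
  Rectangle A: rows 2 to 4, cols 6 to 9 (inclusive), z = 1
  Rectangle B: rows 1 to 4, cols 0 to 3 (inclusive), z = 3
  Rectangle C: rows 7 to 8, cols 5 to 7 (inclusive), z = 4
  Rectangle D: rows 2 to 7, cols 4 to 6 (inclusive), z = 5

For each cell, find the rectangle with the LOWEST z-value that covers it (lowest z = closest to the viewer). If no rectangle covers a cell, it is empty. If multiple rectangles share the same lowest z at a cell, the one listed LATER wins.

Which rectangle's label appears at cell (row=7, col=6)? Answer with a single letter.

Answer: C

Derivation:
Check cell (7,6):
  A: rows 2-4 cols 6-9 -> outside (row miss)
  B: rows 1-4 cols 0-3 -> outside (row miss)
  C: rows 7-8 cols 5-7 z=4 -> covers; best now C (z=4)
  D: rows 2-7 cols 4-6 z=5 -> covers; best now C (z=4)
Winner: C at z=4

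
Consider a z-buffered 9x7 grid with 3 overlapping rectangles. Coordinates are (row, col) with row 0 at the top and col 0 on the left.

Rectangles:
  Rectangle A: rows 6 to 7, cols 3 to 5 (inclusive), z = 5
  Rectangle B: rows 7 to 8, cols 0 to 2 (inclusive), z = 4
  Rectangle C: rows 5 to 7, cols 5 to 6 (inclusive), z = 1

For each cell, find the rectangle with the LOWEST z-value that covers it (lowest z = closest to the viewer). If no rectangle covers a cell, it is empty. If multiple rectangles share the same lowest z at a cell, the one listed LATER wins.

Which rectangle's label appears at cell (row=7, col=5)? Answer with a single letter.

Check cell (7,5):
  A: rows 6-7 cols 3-5 z=5 -> covers; best now A (z=5)
  B: rows 7-8 cols 0-2 -> outside (col miss)
  C: rows 5-7 cols 5-6 z=1 -> covers; best now C (z=1)
Winner: C at z=1

Answer: C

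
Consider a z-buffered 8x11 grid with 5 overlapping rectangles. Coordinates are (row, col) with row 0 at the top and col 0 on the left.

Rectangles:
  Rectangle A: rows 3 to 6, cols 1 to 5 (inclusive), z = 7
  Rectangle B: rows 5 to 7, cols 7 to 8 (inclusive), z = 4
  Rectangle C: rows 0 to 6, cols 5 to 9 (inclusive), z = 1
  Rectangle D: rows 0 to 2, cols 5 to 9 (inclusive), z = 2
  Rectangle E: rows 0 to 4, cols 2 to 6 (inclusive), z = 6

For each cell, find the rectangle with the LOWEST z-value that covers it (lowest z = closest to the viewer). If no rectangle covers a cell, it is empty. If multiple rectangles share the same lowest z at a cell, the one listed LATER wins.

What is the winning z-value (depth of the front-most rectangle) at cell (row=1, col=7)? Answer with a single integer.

Answer: 1

Derivation:
Check cell (1,7):
  A: rows 3-6 cols 1-5 -> outside (row miss)
  B: rows 5-7 cols 7-8 -> outside (row miss)
  C: rows 0-6 cols 5-9 z=1 -> covers; best now C (z=1)
  D: rows 0-2 cols 5-9 z=2 -> covers; best now C (z=1)
  E: rows 0-4 cols 2-6 -> outside (col miss)
Winner: C at z=1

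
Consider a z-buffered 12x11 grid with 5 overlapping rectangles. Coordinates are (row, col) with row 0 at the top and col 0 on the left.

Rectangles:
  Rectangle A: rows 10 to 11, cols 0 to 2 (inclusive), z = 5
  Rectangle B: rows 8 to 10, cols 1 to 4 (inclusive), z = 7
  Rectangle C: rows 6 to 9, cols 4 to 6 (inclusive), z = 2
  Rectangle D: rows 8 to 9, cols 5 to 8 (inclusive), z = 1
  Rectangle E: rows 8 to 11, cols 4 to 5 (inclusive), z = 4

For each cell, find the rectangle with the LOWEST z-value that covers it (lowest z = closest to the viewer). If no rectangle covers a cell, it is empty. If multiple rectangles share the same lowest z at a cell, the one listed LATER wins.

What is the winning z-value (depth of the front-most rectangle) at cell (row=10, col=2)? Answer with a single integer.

Answer: 5

Derivation:
Check cell (10,2):
  A: rows 10-11 cols 0-2 z=5 -> covers; best now A (z=5)
  B: rows 8-10 cols 1-4 z=7 -> covers; best now A (z=5)
  C: rows 6-9 cols 4-6 -> outside (row miss)
  D: rows 8-9 cols 5-8 -> outside (row miss)
  E: rows 8-11 cols 4-5 -> outside (col miss)
Winner: A at z=5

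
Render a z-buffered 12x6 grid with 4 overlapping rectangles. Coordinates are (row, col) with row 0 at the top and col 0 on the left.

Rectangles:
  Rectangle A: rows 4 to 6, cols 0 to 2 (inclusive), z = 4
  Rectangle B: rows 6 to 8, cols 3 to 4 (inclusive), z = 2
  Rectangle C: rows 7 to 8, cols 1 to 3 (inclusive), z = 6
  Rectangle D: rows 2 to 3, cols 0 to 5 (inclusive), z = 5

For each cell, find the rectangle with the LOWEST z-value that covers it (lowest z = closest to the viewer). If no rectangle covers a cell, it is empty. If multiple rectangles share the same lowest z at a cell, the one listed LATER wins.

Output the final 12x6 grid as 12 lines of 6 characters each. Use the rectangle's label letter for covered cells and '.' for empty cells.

......
......
DDDDDD
DDDDDD
AAA...
AAA...
AAABB.
.CCBB.
.CCBB.
......
......
......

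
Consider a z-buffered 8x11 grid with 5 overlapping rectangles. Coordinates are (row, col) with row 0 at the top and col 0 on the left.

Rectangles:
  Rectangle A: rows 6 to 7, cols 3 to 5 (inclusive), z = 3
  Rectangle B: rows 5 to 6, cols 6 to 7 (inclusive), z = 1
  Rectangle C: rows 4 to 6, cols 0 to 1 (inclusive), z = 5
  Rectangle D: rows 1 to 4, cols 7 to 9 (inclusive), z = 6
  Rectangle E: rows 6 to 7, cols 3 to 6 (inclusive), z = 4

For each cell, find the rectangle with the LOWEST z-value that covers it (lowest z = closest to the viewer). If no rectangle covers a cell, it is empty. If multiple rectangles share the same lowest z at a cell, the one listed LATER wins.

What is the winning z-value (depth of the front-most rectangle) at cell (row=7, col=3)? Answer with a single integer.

Answer: 3

Derivation:
Check cell (7,3):
  A: rows 6-7 cols 3-5 z=3 -> covers; best now A (z=3)
  B: rows 5-6 cols 6-7 -> outside (row miss)
  C: rows 4-6 cols 0-1 -> outside (row miss)
  D: rows 1-4 cols 7-9 -> outside (row miss)
  E: rows 6-7 cols 3-6 z=4 -> covers; best now A (z=3)
Winner: A at z=3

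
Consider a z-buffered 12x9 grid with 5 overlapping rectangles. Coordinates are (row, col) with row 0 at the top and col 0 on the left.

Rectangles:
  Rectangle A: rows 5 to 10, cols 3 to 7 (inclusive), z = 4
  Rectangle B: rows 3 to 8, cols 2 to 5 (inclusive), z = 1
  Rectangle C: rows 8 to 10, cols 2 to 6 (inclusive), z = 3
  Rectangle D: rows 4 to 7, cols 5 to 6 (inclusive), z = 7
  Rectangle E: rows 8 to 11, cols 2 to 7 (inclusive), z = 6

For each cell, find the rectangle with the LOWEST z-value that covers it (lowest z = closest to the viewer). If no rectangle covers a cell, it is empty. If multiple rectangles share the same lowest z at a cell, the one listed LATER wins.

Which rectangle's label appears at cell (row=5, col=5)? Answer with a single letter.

Check cell (5,5):
  A: rows 5-10 cols 3-7 z=4 -> covers; best now A (z=4)
  B: rows 3-8 cols 2-5 z=1 -> covers; best now B (z=1)
  C: rows 8-10 cols 2-6 -> outside (row miss)
  D: rows 4-7 cols 5-6 z=7 -> covers; best now B (z=1)
  E: rows 8-11 cols 2-7 -> outside (row miss)
Winner: B at z=1

Answer: B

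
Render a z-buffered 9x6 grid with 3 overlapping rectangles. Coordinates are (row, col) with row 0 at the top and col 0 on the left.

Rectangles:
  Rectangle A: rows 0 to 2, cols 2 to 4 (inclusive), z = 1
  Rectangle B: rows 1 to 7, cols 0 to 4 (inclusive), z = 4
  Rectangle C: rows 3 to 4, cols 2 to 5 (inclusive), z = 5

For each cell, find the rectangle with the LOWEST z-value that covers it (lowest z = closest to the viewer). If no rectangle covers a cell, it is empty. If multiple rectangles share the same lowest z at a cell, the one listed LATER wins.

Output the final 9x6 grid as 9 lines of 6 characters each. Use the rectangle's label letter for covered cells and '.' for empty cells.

..AAA.
BBAAA.
BBAAA.
BBBBBC
BBBBBC
BBBBB.
BBBBB.
BBBBB.
......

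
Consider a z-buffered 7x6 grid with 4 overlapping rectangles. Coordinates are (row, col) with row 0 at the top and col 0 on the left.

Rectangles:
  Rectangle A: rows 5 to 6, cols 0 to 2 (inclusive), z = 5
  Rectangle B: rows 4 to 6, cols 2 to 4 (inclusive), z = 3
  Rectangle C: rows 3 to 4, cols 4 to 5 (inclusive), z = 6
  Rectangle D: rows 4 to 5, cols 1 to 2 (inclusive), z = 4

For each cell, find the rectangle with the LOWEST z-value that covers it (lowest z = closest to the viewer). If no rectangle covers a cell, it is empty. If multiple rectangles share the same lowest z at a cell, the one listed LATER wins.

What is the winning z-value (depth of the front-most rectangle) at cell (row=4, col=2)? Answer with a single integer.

Answer: 3

Derivation:
Check cell (4,2):
  A: rows 5-6 cols 0-2 -> outside (row miss)
  B: rows 4-6 cols 2-4 z=3 -> covers; best now B (z=3)
  C: rows 3-4 cols 4-5 -> outside (col miss)
  D: rows 4-5 cols 1-2 z=4 -> covers; best now B (z=3)
Winner: B at z=3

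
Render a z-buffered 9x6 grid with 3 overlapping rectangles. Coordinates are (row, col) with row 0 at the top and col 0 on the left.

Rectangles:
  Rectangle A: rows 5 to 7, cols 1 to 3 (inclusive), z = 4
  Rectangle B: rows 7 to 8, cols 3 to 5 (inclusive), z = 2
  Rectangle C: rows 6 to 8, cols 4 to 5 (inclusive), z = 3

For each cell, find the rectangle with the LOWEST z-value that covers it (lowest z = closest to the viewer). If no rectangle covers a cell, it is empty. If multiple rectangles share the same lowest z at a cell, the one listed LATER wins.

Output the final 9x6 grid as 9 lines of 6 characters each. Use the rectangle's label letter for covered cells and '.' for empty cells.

......
......
......
......
......
.AAA..
.AAACC
.AABBB
...BBB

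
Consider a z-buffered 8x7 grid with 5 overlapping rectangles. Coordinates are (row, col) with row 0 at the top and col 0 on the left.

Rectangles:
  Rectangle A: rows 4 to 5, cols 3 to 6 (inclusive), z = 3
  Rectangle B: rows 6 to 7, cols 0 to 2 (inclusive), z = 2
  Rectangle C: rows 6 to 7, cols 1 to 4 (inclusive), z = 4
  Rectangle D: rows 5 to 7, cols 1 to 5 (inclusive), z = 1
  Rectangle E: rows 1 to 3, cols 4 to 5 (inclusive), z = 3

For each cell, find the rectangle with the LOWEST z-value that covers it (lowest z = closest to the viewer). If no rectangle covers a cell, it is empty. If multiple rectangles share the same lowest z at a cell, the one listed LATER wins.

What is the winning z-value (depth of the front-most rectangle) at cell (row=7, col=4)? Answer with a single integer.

Check cell (7,4):
  A: rows 4-5 cols 3-6 -> outside (row miss)
  B: rows 6-7 cols 0-2 -> outside (col miss)
  C: rows 6-7 cols 1-4 z=4 -> covers; best now C (z=4)
  D: rows 5-7 cols 1-5 z=1 -> covers; best now D (z=1)
  E: rows 1-3 cols 4-5 -> outside (row miss)
Winner: D at z=1

Answer: 1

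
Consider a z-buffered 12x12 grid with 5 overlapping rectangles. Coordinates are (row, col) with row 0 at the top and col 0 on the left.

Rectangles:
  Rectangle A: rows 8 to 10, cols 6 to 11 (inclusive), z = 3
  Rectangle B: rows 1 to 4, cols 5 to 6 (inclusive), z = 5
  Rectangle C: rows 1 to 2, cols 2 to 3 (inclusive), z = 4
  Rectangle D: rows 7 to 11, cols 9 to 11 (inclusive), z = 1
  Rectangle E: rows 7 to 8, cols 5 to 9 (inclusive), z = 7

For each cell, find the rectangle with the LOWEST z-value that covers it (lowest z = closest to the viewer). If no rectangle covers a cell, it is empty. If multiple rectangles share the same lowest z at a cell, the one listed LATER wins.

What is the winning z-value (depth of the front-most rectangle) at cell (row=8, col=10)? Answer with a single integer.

Check cell (8,10):
  A: rows 8-10 cols 6-11 z=3 -> covers; best now A (z=3)
  B: rows 1-4 cols 5-6 -> outside (row miss)
  C: rows 1-2 cols 2-3 -> outside (row miss)
  D: rows 7-11 cols 9-11 z=1 -> covers; best now D (z=1)
  E: rows 7-8 cols 5-9 -> outside (col miss)
Winner: D at z=1

Answer: 1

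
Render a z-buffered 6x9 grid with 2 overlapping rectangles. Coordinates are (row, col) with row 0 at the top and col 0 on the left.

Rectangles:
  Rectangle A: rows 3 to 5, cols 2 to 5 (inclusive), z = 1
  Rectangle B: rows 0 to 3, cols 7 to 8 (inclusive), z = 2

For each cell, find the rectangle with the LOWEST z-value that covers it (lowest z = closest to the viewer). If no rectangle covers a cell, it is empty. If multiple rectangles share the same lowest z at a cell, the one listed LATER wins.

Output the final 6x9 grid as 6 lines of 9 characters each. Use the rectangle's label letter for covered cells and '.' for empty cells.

.......BB
.......BB
.......BB
..AAAA.BB
..AAAA...
..AAAA...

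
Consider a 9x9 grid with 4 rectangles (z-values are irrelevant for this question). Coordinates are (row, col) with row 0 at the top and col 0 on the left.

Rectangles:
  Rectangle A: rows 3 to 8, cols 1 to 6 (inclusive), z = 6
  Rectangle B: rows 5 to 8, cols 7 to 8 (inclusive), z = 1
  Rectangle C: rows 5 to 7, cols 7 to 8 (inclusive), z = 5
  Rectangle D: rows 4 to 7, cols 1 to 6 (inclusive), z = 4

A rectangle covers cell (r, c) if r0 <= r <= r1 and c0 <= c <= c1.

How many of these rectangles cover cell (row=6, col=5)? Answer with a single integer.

Answer: 2

Derivation:
Check cell (6,5):
  A: rows 3-8 cols 1-6 -> covers
  B: rows 5-8 cols 7-8 -> outside (col miss)
  C: rows 5-7 cols 7-8 -> outside (col miss)
  D: rows 4-7 cols 1-6 -> covers
Count covering = 2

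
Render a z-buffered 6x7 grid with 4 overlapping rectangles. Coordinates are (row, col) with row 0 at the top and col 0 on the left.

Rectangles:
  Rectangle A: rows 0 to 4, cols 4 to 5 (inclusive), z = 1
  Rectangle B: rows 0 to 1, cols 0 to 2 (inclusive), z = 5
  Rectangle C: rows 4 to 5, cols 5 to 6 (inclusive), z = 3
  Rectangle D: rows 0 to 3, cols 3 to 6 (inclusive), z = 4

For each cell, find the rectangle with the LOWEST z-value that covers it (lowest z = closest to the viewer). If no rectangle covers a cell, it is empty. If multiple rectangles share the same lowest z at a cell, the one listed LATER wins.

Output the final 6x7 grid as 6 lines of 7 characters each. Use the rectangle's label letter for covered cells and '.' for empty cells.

BBBDAAD
BBBDAAD
...DAAD
...DAAD
....AAC
.....CC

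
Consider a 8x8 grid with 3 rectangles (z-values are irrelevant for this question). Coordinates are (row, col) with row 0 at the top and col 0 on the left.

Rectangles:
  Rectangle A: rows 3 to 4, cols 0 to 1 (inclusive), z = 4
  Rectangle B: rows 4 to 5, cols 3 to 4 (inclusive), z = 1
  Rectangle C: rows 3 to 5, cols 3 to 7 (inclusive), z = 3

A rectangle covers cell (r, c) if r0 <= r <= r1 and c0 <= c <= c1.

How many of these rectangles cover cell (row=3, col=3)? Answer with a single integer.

Answer: 1

Derivation:
Check cell (3,3):
  A: rows 3-4 cols 0-1 -> outside (col miss)
  B: rows 4-5 cols 3-4 -> outside (row miss)
  C: rows 3-5 cols 3-7 -> covers
Count covering = 1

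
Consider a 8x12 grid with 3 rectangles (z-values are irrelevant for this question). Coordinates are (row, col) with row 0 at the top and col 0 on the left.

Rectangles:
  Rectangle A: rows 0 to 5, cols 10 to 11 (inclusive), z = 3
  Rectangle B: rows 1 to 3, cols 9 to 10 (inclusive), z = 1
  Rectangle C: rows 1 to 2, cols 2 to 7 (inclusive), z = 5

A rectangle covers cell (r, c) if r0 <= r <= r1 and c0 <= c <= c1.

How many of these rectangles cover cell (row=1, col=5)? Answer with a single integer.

Check cell (1,5):
  A: rows 0-5 cols 10-11 -> outside (col miss)
  B: rows 1-3 cols 9-10 -> outside (col miss)
  C: rows 1-2 cols 2-7 -> covers
Count covering = 1

Answer: 1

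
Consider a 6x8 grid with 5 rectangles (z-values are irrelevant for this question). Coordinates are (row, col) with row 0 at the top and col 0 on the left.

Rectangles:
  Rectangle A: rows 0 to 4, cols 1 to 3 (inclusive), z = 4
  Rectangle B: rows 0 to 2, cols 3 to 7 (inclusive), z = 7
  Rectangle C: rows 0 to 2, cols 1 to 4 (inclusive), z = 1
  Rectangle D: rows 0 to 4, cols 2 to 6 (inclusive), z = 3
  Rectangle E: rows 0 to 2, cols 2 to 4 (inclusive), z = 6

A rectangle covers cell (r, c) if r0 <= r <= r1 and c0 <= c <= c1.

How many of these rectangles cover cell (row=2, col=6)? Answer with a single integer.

Answer: 2

Derivation:
Check cell (2,6):
  A: rows 0-4 cols 1-3 -> outside (col miss)
  B: rows 0-2 cols 3-7 -> covers
  C: rows 0-2 cols 1-4 -> outside (col miss)
  D: rows 0-4 cols 2-6 -> covers
  E: rows 0-2 cols 2-4 -> outside (col miss)
Count covering = 2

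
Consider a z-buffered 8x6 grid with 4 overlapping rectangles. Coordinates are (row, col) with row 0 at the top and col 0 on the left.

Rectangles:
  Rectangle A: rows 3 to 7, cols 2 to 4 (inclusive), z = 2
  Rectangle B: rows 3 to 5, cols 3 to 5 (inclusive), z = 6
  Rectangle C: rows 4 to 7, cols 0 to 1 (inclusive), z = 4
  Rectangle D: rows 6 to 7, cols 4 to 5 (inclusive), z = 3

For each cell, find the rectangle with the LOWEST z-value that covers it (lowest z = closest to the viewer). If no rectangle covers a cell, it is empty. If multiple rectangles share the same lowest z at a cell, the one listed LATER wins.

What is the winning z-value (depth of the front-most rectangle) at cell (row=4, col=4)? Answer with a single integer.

Check cell (4,4):
  A: rows 3-7 cols 2-4 z=2 -> covers; best now A (z=2)
  B: rows 3-5 cols 3-5 z=6 -> covers; best now A (z=2)
  C: rows 4-7 cols 0-1 -> outside (col miss)
  D: rows 6-7 cols 4-5 -> outside (row miss)
Winner: A at z=2

Answer: 2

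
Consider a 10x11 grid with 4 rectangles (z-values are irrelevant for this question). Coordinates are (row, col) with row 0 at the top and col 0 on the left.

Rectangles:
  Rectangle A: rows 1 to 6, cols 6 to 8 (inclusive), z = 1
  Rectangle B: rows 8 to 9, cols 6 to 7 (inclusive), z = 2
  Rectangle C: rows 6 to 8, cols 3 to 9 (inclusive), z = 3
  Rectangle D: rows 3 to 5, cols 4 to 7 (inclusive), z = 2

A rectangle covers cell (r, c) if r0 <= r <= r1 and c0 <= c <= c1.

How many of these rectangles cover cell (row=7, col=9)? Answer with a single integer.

Answer: 1

Derivation:
Check cell (7,9):
  A: rows 1-6 cols 6-8 -> outside (row miss)
  B: rows 8-9 cols 6-7 -> outside (row miss)
  C: rows 6-8 cols 3-9 -> covers
  D: rows 3-5 cols 4-7 -> outside (row miss)
Count covering = 1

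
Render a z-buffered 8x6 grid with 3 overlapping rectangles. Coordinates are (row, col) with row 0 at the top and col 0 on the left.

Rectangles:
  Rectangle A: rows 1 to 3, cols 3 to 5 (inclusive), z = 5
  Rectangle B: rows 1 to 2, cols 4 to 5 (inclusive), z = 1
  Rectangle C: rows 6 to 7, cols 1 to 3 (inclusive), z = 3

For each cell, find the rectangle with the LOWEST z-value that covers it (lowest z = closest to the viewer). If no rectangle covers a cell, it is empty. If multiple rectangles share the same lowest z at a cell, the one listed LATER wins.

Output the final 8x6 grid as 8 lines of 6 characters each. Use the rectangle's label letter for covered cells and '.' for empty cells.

......
...ABB
...ABB
...AAA
......
......
.CCC..
.CCC..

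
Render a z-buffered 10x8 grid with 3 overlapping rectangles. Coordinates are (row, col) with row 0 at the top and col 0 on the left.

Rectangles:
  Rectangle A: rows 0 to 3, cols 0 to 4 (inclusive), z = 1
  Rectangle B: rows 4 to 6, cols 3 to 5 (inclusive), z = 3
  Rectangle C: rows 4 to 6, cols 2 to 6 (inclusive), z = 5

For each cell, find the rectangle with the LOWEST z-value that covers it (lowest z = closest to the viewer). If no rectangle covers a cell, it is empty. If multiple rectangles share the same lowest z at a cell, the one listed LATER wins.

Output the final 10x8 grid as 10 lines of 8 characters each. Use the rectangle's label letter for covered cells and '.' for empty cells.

AAAAA...
AAAAA...
AAAAA...
AAAAA...
..CBBBC.
..CBBBC.
..CBBBC.
........
........
........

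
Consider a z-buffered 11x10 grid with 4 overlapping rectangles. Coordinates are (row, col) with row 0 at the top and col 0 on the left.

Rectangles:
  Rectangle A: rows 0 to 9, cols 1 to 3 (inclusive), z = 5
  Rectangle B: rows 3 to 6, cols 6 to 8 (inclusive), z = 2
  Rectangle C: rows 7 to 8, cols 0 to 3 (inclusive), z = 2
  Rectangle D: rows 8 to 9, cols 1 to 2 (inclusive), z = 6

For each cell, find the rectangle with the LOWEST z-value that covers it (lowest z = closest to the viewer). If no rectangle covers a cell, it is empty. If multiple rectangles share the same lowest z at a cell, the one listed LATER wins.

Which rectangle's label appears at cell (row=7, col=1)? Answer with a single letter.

Check cell (7,1):
  A: rows 0-9 cols 1-3 z=5 -> covers; best now A (z=5)
  B: rows 3-6 cols 6-8 -> outside (row miss)
  C: rows 7-8 cols 0-3 z=2 -> covers; best now C (z=2)
  D: rows 8-9 cols 1-2 -> outside (row miss)
Winner: C at z=2

Answer: C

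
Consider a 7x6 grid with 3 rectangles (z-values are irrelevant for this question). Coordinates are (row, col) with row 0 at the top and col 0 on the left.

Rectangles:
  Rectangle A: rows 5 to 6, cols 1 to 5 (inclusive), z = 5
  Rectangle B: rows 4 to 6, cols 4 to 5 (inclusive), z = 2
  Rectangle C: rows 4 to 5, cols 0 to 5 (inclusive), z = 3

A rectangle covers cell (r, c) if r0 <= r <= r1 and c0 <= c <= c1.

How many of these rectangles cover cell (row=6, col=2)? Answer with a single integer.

Check cell (6,2):
  A: rows 5-6 cols 1-5 -> covers
  B: rows 4-6 cols 4-5 -> outside (col miss)
  C: rows 4-5 cols 0-5 -> outside (row miss)
Count covering = 1

Answer: 1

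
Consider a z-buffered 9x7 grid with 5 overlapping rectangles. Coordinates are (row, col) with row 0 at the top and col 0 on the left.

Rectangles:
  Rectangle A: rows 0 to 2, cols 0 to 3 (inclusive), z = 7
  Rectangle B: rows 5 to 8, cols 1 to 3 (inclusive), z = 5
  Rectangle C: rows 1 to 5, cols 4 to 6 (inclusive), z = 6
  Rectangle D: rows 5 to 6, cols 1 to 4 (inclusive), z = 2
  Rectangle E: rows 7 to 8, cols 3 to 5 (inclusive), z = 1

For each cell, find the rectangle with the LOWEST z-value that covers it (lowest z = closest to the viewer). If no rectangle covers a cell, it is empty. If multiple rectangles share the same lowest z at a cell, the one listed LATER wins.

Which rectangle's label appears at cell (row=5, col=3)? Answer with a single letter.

Check cell (5,3):
  A: rows 0-2 cols 0-3 -> outside (row miss)
  B: rows 5-8 cols 1-3 z=5 -> covers; best now B (z=5)
  C: rows 1-5 cols 4-6 -> outside (col miss)
  D: rows 5-6 cols 1-4 z=2 -> covers; best now D (z=2)
  E: rows 7-8 cols 3-5 -> outside (row miss)
Winner: D at z=2

Answer: D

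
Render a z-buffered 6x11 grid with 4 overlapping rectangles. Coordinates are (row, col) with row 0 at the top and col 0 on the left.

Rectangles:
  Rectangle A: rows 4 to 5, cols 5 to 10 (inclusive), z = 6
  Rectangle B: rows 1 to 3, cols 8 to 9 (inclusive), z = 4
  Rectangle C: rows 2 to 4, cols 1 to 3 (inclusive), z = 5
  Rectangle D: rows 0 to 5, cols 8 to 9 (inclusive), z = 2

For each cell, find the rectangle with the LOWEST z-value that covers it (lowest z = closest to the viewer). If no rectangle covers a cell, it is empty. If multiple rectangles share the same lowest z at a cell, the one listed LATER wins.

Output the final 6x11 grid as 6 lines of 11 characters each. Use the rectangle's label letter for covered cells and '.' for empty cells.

........DD.
........DD.
.CCC....DD.
.CCC....DD.
.CCC.AAADDA
.....AAADDA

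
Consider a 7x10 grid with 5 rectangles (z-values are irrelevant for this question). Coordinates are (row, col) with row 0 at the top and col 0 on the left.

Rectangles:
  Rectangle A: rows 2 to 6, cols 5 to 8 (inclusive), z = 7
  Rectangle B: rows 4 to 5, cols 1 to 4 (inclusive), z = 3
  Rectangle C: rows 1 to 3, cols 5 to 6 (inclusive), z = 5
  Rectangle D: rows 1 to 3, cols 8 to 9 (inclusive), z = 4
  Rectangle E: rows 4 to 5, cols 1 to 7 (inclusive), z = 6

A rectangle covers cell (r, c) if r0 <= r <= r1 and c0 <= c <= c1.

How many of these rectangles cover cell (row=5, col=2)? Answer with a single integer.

Answer: 2

Derivation:
Check cell (5,2):
  A: rows 2-6 cols 5-8 -> outside (col miss)
  B: rows 4-5 cols 1-4 -> covers
  C: rows 1-3 cols 5-6 -> outside (row miss)
  D: rows 1-3 cols 8-9 -> outside (row miss)
  E: rows 4-5 cols 1-7 -> covers
Count covering = 2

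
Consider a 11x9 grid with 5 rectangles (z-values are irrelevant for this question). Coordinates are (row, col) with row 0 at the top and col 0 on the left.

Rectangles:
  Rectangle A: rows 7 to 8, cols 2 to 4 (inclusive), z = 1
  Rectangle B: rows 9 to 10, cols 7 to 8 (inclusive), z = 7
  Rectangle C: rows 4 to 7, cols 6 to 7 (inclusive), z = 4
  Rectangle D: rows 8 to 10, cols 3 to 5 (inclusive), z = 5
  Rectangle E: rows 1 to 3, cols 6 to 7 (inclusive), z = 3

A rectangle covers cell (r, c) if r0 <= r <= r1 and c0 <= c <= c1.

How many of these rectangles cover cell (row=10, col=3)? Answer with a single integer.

Answer: 1

Derivation:
Check cell (10,3):
  A: rows 7-8 cols 2-4 -> outside (row miss)
  B: rows 9-10 cols 7-8 -> outside (col miss)
  C: rows 4-7 cols 6-7 -> outside (row miss)
  D: rows 8-10 cols 3-5 -> covers
  E: rows 1-3 cols 6-7 -> outside (row miss)
Count covering = 1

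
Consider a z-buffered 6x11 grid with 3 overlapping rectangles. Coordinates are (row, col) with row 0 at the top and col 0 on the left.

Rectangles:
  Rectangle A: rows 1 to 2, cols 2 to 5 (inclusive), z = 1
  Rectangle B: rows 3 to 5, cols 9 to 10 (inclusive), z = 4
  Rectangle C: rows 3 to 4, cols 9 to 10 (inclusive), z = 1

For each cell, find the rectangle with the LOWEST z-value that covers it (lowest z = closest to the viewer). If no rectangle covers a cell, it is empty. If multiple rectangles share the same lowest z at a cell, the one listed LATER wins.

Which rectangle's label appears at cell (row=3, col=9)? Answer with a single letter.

Answer: C

Derivation:
Check cell (3,9):
  A: rows 1-2 cols 2-5 -> outside (row miss)
  B: rows 3-5 cols 9-10 z=4 -> covers; best now B (z=4)
  C: rows 3-4 cols 9-10 z=1 -> covers; best now C (z=1)
Winner: C at z=1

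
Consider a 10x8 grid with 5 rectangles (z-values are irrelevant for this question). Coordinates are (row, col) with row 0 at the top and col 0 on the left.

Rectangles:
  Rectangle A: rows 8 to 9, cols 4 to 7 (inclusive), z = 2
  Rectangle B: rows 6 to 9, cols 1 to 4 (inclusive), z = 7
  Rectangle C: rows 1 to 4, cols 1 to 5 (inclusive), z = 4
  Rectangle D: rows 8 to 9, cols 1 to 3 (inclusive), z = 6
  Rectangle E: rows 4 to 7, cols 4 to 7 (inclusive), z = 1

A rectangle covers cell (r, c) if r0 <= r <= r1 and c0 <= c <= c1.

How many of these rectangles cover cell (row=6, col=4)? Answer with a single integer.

Check cell (6,4):
  A: rows 8-9 cols 4-7 -> outside (row miss)
  B: rows 6-9 cols 1-4 -> covers
  C: rows 1-4 cols 1-5 -> outside (row miss)
  D: rows 8-9 cols 1-3 -> outside (row miss)
  E: rows 4-7 cols 4-7 -> covers
Count covering = 2

Answer: 2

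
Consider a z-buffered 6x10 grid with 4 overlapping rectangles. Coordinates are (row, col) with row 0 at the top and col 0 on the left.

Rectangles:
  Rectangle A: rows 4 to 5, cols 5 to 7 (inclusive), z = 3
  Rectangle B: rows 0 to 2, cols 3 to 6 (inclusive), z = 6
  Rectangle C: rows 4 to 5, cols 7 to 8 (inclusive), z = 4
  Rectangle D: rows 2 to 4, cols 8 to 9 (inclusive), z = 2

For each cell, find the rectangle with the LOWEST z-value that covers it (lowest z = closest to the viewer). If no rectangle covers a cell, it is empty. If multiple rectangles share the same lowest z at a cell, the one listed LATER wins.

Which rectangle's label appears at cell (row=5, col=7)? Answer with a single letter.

Answer: A

Derivation:
Check cell (5,7):
  A: rows 4-5 cols 5-7 z=3 -> covers; best now A (z=3)
  B: rows 0-2 cols 3-6 -> outside (row miss)
  C: rows 4-5 cols 7-8 z=4 -> covers; best now A (z=3)
  D: rows 2-4 cols 8-9 -> outside (row miss)
Winner: A at z=3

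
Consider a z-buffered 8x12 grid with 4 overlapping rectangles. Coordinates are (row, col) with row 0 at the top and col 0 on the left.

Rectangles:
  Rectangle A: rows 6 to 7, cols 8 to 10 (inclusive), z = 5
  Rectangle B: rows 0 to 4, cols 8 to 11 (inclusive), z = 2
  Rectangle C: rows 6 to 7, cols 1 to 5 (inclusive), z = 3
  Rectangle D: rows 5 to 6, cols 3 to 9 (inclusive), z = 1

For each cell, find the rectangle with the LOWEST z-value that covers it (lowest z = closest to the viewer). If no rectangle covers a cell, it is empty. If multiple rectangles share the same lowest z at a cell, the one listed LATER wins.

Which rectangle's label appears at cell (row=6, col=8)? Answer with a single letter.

Check cell (6,8):
  A: rows 6-7 cols 8-10 z=5 -> covers; best now A (z=5)
  B: rows 0-4 cols 8-11 -> outside (row miss)
  C: rows 6-7 cols 1-5 -> outside (col miss)
  D: rows 5-6 cols 3-9 z=1 -> covers; best now D (z=1)
Winner: D at z=1

Answer: D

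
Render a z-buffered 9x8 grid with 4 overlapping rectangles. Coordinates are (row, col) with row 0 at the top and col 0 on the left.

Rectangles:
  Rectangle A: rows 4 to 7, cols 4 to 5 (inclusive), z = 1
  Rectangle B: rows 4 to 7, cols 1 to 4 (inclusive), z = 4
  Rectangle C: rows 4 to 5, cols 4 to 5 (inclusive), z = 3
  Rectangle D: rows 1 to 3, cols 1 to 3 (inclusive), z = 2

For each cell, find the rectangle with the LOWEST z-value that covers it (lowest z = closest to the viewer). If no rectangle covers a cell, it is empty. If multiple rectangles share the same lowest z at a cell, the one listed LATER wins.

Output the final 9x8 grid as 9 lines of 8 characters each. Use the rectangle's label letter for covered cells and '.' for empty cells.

........
.DDD....
.DDD....
.DDD....
.BBBAA..
.BBBAA..
.BBBAA..
.BBBAA..
........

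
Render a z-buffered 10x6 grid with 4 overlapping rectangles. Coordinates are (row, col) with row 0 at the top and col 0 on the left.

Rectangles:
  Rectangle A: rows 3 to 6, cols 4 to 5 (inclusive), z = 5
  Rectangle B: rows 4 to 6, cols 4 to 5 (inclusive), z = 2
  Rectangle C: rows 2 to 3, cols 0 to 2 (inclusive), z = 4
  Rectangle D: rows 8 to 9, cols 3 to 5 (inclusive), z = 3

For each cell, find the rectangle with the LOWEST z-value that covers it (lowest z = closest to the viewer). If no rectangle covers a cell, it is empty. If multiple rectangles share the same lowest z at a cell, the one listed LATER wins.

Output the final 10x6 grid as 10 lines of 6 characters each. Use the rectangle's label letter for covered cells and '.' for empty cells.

......
......
CCC...
CCC.AA
....BB
....BB
....BB
......
...DDD
...DDD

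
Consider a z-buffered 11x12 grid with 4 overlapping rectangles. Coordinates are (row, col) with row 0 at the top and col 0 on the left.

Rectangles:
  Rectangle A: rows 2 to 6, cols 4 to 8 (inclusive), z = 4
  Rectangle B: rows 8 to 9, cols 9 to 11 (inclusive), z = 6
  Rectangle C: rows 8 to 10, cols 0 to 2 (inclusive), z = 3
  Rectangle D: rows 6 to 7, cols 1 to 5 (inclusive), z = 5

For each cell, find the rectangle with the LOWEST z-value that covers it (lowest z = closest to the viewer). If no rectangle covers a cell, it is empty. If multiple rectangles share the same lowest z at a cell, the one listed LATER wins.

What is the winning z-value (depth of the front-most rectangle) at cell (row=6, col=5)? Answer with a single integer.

Check cell (6,5):
  A: rows 2-6 cols 4-8 z=4 -> covers; best now A (z=4)
  B: rows 8-9 cols 9-11 -> outside (row miss)
  C: rows 8-10 cols 0-2 -> outside (row miss)
  D: rows 6-7 cols 1-5 z=5 -> covers; best now A (z=4)
Winner: A at z=4

Answer: 4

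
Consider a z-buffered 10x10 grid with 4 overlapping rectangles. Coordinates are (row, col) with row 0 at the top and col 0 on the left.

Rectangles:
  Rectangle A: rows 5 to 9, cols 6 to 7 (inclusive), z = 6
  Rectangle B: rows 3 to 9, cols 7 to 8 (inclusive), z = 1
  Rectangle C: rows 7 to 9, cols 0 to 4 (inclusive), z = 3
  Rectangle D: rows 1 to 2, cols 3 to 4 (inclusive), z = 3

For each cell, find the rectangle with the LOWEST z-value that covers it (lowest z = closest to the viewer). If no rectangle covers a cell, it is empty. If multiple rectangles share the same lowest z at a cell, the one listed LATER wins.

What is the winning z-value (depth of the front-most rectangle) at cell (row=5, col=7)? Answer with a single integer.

Check cell (5,7):
  A: rows 5-9 cols 6-7 z=6 -> covers; best now A (z=6)
  B: rows 3-9 cols 7-8 z=1 -> covers; best now B (z=1)
  C: rows 7-9 cols 0-4 -> outside (row miss)
  D: rows 1-2 cols 3-4 -> outside (row miss)
Winner: B at z=1

Answer: 1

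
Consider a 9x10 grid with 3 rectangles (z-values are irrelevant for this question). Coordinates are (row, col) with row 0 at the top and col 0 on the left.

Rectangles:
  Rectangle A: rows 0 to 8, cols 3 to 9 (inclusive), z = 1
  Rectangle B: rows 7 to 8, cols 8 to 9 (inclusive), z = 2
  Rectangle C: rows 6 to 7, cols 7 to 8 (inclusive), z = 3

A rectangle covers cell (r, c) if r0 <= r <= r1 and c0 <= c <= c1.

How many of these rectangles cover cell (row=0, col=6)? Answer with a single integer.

Answer: 1

Derivation:
Check cell (0,6):
  A: rows 0-8 cols 3-9 -> covers
  B: rows 7-8 cols 8-9 -> outside (row miss)
  C: rows 6-7 cols 7-8 -> outside (row miss)
Count covering = 1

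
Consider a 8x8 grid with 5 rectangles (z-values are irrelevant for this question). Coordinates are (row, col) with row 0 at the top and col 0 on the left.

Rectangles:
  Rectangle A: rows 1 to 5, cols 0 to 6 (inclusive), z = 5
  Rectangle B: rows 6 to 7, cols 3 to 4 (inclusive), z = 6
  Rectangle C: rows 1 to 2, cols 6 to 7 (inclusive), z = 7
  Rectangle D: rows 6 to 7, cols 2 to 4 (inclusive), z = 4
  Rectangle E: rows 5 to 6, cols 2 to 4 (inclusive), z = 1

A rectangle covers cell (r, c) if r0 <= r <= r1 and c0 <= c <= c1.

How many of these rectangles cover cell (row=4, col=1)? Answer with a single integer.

Check cell (4,1):
  A: rows 1-5 cols 0-6 -> covers
  B: rows 6-7 cols 3-4 -> outside (row miss)
  C: rows 1-2 cols 6-7 -> outside (row miss)
  D: rows 6-7 cols 2-4 -> outside (row miss)
  E: rows 5-6 cols 2-4 -> outside (row miss)
Count covering = 1

Answer: 1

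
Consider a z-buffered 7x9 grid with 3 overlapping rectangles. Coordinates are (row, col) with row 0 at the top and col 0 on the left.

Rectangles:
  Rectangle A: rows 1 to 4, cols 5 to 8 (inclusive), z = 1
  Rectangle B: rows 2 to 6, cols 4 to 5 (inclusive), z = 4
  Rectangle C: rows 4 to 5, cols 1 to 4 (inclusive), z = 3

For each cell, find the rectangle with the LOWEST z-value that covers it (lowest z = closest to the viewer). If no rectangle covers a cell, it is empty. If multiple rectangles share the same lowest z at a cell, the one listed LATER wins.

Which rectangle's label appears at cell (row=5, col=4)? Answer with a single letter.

Check cell (5,4):
  A: rows 1-4 cols 5-8 -> outside (row miss)
  B: rows 2-6 cols 4-5 z=4 -> covers; best now B (z=4)
  C: rows 4-5 cols 1-4 z=3 -> covers; best now C (z=3)
Winner: C at z=3

Answer: C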